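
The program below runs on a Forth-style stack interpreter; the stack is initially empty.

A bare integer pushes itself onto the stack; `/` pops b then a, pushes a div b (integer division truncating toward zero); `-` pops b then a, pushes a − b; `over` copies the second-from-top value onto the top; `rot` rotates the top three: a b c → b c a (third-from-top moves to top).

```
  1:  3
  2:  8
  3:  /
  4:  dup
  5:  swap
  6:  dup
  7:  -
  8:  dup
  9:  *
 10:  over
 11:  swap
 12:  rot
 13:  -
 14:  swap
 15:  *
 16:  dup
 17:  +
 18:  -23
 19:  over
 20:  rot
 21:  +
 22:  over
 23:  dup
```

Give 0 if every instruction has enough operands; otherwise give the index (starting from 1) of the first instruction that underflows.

3    → 3
8    → 3 8
/    → 0
dup  → 0 0
swap → 0 0
dup  → 0 0 0
-    → 0 0
dup  → 0 0 0
*    → 0 0
over → 0 0 0
swap → 0 0 0
rot  → 0 0 0
-    → 0 0
swap → 0 0
*    → 0
dup  → 0 0
+    → 0
-23  → 0 -23
over → 0 -23 0
rot  → -23 0 0
+    → -23 0
over → -23 0 -23
dup  → -23 0 -23 -23

0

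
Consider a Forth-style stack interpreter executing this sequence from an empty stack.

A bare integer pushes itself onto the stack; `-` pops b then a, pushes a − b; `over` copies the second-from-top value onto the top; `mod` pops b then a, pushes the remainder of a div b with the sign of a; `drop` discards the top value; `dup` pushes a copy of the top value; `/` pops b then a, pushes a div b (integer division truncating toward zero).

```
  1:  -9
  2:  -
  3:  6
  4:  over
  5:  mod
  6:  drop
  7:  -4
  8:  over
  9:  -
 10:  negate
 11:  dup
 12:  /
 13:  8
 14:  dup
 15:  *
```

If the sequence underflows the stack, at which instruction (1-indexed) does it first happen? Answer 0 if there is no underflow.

-9 -> [-9]
-  — needs 2 operands, stack has 1 → underflow

2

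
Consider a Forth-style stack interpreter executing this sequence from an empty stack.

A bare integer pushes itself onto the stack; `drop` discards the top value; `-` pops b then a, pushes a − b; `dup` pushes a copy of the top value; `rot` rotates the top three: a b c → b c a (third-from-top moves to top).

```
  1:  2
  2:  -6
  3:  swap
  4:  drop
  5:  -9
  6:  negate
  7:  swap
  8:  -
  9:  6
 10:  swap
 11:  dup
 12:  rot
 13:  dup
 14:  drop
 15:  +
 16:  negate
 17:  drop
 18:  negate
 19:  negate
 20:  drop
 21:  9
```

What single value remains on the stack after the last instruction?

9

2      -> 2
-6     -> 2 -6
swap   -> -6 2
drop   -> -6
-9     -> -6 -9
negate -> -6 9
swap   -> 9 -6
-      -> 15
6      -> 15 6
swap   -> 6 15
dup    -> 6 15 15
rot    -> 15 15 6
dup    -> 15 15 6 6
drop   -> 15 15 6
+      -> 15 21
negate -> 15 -21
drop   -> 15
negate -> -15
negate -> 15
drop   -> (empty)
9      -> 9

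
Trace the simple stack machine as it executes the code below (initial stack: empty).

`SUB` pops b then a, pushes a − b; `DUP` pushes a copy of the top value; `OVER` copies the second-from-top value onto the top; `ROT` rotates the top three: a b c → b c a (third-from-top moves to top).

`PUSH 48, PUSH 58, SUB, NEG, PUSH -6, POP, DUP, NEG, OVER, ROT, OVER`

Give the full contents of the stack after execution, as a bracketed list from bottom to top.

PUSH 48 → 48
PUSH 58 → 48 58
SUB     → -10
NEG     → 10
PUSH -6 → 10 -6
POP     → 10
DUP     → 10 10
NEG     → 10 -10
OVER    → 10 -10 10
ROT     → -10 10 10
OVER    → -10 10 10 10

[-10, 10, 10, 10]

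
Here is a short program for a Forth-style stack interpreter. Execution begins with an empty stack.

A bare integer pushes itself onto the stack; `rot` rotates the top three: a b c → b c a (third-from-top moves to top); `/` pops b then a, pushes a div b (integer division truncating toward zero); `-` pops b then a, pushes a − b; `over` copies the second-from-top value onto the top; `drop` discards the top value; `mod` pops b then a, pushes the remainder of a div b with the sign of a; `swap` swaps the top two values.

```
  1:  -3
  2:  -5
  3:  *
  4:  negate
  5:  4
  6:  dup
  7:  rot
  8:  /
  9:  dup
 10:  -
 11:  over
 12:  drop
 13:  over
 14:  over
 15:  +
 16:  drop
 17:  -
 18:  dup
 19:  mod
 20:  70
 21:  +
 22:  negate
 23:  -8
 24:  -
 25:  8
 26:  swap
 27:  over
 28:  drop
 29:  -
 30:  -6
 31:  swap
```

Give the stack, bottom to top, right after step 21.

[70]

-3     : -3
-5     : -3 -5
*      : 15
negate : -15
4      : -15 4
dup    : -15 4 4
rot    : 4 4 -15
/      : 4 0
dup    : 4 0 0
-      : 4 0
over   : 4 0 4
drop   : 4 0
over   : 4 0 4
over   : 4 0 4 0
+      : 4 0 4
drop   : 4 0
-      : 4
dup    : 4 4
mod    : 0
70     : 0 70
+      : 70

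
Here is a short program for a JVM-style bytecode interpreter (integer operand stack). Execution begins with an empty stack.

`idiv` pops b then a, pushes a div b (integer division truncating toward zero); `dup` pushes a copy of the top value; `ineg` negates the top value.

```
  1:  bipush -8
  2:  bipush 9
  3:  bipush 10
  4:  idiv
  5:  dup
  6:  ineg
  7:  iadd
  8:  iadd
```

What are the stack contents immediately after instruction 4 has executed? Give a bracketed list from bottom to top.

[-8, 0]

bipush -8 → [-8]
bipush 9  → [-8, 9]
bipush 10 → [-8, 9, 10]
idiv      → [-8, 0]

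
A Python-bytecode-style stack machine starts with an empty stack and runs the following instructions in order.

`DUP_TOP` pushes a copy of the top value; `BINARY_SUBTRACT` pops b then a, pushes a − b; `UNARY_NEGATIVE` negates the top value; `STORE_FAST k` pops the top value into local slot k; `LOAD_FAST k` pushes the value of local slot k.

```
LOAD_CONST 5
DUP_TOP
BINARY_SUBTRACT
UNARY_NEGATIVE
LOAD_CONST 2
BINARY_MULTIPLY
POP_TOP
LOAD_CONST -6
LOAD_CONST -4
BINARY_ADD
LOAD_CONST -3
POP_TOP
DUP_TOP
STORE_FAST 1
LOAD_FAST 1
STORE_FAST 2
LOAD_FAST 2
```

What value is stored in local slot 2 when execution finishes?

-10

LOAD_CONST 5    → 5
DUP_TOP         → 5 5
BINARY_SUBTRACT → 0
UNARY_NEGATIVE  → 0
LOAD_CONST 2    → 0 2
BINARY_MULTIPLY → 0
POP_TOP         → (empty)
LOAD_CONST -6   → -6
LOAD_CONST -4   → -6 -4
BINARY_ADD      → -10
LOAD_CONST -3   → -10 -3
POP_TOP         → -10
DUP_TOP         → -10 -10
STORE_FAST 1    → -10
LOAD_FAST 1     → -10 -10
STORE_FAST 2    → -10
LOAD_FAST 2     → -10 -10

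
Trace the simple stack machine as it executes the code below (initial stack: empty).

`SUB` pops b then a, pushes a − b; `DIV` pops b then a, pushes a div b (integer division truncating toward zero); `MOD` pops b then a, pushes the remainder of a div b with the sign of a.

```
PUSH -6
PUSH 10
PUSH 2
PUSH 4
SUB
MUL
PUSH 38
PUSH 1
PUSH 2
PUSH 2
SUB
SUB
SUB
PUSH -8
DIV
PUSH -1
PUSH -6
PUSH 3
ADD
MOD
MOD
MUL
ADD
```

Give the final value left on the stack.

PUSH -6  [-6]
PUSH 10  [-6, 10]
PUSH 2   [-6, 10, 2]
PUSH 4   [-6, 10, 2, 4]
SUB      [-6, 10, -2]
MUL      [-6, -20]
PUSH 38  [-6, -20, 38]
PUSH 1   [-6, -20, 38, 1]
PUSH 2   [-6, -20, 38, 1, 2]
PUSH 2   [-6, -20, 38, 1, 2, 2]
SUB      [-6, -20, 38, 1, 0]
SUB      [-6, -20, 38, 1]
SUB      [-6, -20, 37]
PUSH -8  [-6, -20, 37, -8]
DIV      [-6, -20, -4]
PUSH -1  [-6, -20, -4, -1]
PUSH -6  [-6, -20, -4, -1, -6]
PUSH 3   [-6, -20, -4, -1, -6, 3]
ADD      [-6, -20, -4, -1, -3]
MOD      [-6, -20, -4, -1]
MOD      [-6, -20, 0]
MUL      [-6, 0]
ADD      [-6]

-6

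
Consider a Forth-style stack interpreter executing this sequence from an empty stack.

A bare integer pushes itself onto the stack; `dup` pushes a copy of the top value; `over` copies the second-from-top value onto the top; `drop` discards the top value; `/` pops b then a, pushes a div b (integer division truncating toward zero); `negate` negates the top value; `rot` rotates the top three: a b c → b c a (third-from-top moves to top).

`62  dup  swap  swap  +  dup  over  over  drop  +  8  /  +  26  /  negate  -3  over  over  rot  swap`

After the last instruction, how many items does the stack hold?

4

62      [62]
dup     [62, 62]
swap    [62, 62]
swap    [62, 62]
+       [124]
dup     [124, 124]
over    [124, 124, 124]
over    [124, 124, 124, 124]
drop    [124, 124, 124]
+       [124, 248]
8       [124, 248, 8]
/       [124, 31]
+       [155]
26      [155, 26]
/       [5]
negate  [-5]
-3      [-5, -3]
over    [-5, -3, -5]
over    [-5, -3, -5, -3]
rot     [-5, -5, -3, -3]
swap    [-5, -5, -3, -3]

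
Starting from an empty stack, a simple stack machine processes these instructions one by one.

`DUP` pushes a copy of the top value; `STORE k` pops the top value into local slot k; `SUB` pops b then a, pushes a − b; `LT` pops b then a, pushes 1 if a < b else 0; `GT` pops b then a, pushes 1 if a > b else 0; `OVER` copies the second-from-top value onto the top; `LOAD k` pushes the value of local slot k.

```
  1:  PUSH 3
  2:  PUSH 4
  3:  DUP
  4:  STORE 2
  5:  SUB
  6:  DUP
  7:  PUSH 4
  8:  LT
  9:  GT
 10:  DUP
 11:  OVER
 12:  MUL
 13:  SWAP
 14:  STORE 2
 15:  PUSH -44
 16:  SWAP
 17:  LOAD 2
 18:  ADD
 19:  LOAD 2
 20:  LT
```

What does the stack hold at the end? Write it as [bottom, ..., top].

PUSH 3   : [3]
PUSH 4   : [3, 4]
DUP      : [3, 4, 4]
STORE 2  : [3, 4]
SUB      : [-1]
DUP      : [-1, -1]
PUSH 4   : [-1, -1, 4]
LT       : [-1, 1]
GT       : [0]
DUP      : [0, 0]
OVER     : [0, 0, 0]
MUL      : [0, 0]
SWAP     : [0, 0]
STORE 2  : [0]
PUSH -44 : [0, -44]
SWAP     : [-44, 0]
LOAD 2   : [-44, 0, 0]
ADD      : [-44, 0]
LOAD 2   : [-44, 0, 0]
LT       : [-44, 0]

[-44, 0]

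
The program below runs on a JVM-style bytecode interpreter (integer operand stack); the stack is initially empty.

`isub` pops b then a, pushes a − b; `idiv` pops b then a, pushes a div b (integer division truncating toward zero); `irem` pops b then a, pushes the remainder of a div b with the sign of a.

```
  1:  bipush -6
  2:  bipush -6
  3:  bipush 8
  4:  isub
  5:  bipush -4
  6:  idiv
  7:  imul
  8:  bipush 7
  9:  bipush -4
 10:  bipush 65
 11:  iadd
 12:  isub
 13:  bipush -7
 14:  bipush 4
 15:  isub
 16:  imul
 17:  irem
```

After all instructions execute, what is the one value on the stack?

-18

bipush -6  -6
bipush -6  -6 -6
bipush 8   -6 -6 8
isub       -6 -14
bipush -4  -6 -14 -4
idiv       -6 3
imul       -18
bipush 7   -18 7
bipush -4  -18 7 -4
bipush 65  -18 7 -4 65
iadd       -18 7 61
isub       -18 -54
bipush -7  -18 -54 -7
bipush 4   -18 -54 -7 4
isub       -18 -54 -11
imul       -18 594
irem       -18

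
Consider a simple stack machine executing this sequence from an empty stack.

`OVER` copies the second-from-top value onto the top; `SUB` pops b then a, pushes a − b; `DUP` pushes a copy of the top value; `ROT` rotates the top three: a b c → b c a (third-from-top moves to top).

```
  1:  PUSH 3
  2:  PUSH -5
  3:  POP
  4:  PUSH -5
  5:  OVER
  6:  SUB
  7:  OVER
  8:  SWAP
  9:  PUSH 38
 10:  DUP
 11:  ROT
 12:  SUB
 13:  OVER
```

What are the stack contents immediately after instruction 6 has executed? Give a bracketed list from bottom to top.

[3, -8]

PUSH 3  : 3
PUSH -5 : 3 -5
POP     : 3
PUSH -5 : 3 -5
OVER    : 3 -5 3
SUB     : 3 -8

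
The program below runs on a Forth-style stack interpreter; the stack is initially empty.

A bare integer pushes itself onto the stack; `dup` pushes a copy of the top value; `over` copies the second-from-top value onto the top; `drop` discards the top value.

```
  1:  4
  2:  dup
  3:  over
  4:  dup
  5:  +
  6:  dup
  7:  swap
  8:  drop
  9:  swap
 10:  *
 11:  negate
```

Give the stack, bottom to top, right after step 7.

4    -> 4
dup  -> 4 4
over -> 4 4 4
dup  -> 4 4 4 4
+    -> 4 4 8
dup  -> 4 4 8 8
swap -> 4 4 8 8

[4, 4, 8, 8]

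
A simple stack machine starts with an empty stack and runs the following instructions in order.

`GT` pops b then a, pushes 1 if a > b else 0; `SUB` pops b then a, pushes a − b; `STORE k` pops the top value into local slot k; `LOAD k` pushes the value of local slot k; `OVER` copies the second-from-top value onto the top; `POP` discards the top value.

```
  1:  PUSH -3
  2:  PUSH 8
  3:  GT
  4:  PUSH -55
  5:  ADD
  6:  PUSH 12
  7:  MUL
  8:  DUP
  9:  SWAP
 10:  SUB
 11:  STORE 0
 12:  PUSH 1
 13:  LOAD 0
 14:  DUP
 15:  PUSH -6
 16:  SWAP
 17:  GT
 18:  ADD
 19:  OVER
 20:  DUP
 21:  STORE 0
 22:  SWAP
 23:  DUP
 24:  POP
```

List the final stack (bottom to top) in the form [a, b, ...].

[1, 1, 0]

PUSH -3   [-3]
PUSH 8    [-3, 8]
GT        [0]
PUSH -55  [0, -55]
ADD       [-55]
PUSH 12   [-55, 12]
MUL       [-660]
DUP       [-660, -660]
SWAP      [-660, -660]
SUB       [0]
STORE 0   []
PUSH 1    [1]
LOAD 0    [1, 0]
DUP       [1, 0, 0]
PUSH -6   [1, 0, 0, -6]
SWAP      [1, 0, -6, 0]
GT        [1, 0, 0]
ADD       [1, 0]
OVER      [1, 0, 1]
DUP       [1, 0, 1, 1]
STORE 0   [1, 0, 1]
SWAP      [1, 1, 0]
DUP       [1, 1, 0, 0]
POP       [1, 1, 0]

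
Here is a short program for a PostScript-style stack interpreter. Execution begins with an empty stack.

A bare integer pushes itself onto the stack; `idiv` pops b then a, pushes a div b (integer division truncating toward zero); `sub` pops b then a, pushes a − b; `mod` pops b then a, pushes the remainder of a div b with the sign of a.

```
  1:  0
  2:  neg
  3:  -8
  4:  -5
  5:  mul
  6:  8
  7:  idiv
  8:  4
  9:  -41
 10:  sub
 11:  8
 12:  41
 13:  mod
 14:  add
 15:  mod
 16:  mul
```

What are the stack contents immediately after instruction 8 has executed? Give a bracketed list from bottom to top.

[0, 5, 4]

0     [0]
neg   [0]
-8    [0, -8]
-5    [0, -8, -5]
mul   [0, 40]
8     [0, 40, 8]
idiv  [0, 5]
4     [0, 5, 4]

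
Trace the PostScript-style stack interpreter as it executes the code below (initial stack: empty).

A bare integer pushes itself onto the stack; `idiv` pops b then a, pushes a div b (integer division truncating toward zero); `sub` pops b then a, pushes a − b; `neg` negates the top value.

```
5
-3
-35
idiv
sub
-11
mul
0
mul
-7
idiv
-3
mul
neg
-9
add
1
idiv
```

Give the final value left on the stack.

5    → [5]
-3   → [5, -3]
-35  → [5, -3, -35]
idiv → [5, 0]
sub  → [5]
-11  → [5, -11]
mul  → [-55]
0    → [-55, 0]
mul  → [0]
-7   → [0, -7]
idiv → [0]
-3   → [0, -3]
mul  → [0]
neg  → [0]
-9   → [0, -9]
add  → [-9]
1    → [-9, 1]
idiv → [-9]

-9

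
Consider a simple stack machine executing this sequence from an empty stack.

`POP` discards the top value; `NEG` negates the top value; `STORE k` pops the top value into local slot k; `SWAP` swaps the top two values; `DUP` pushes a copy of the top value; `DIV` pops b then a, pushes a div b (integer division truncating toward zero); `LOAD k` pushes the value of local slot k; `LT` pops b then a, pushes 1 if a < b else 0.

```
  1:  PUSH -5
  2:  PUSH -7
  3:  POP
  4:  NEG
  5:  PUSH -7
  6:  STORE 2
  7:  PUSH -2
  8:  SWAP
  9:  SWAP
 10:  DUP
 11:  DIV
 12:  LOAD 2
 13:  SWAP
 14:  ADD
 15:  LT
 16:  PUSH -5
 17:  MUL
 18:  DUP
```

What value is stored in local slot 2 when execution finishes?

PUSH -5 -> -5
PUSH -7 -> -5 -7
POP     -> -5
NEG     -> 5
PUSH -7 -> 5 -7
STORE 2 -> 5
PUSH -2 -> 5 -2
SWAP    -> -2 5
SWAP    -> 5 -2
DUP     -> 5 -2 -2
DIV     -> 5 1
LOAD 2  -> 5 1 -7
SWAP    -> 5 -7 1
ADD     -> 5 -6
LT      -> 0
PUSH -5 -> 0 -5
MUL     -> 0
DUP     -> 0 0

-7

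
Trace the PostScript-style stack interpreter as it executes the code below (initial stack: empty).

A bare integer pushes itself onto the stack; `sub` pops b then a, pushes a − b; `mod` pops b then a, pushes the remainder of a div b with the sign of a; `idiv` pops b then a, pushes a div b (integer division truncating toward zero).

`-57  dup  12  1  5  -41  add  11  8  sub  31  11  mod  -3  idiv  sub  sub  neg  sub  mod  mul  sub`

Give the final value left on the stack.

627

-57  -> [-57]
dup  -> [-57, -57]
12   -> [-57, -57, 12]
1    -> [-57, -57, 12, 1]
5    -> [-57, -57, 12, 1, 5]
-41  -> [-57, -57, 12, 1, 5, -41]
add  -> [-57, -57, 12, 1, -36]
11   -> [-57, -57, 12, 1, -36, 11]
8    -> [-57, -57, 12, 1, -36, 11, 8]
sub  -> [-57, -57, 12, 1, -36, 3]
31   -> [-57, -57, 12, 1, -36, 3, 31]
11   -> [-57, -57, 12, 1, -36, 3, 31, 11]
mod  -> [-57, -57, 12, 1, -36, 3, 9]
-3   -> [-57, -57, 12, 1, -36, 3, 9, -3]
idiv -> [-57, -57, 12, 1, -36, 3, -3]
sub  -> [-57, -57, 12, 1, -36, 6]
sub  -> [-57, -57, 12, 1, -42]
neg  -> [-57, -57, 12, 1, 42]
sub  -> [-57, -57, 12, -41]
mod  -> [-57, -57, 12]
mul  -> [-57, -684]
sub  -> [627]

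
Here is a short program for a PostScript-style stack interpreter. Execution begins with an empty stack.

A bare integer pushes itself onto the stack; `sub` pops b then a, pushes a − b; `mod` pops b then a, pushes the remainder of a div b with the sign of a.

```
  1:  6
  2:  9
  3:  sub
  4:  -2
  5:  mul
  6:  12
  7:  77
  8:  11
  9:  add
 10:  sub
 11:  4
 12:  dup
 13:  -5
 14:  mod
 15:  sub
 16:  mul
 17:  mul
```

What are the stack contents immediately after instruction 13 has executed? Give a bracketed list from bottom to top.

6   → 6
9   → 6 9
sub → -3
-2  → -3 -2
mul → 6
12  → 6 12
77  → 6 12 77
11  → 6 12 77 11
add → 6 12 88
sub → 6 -76
4   → 6 -76 4
dup → 6 -76 4 4
-5  → 6 -76 4 4 -5

[6, -76, 4, 4, -5]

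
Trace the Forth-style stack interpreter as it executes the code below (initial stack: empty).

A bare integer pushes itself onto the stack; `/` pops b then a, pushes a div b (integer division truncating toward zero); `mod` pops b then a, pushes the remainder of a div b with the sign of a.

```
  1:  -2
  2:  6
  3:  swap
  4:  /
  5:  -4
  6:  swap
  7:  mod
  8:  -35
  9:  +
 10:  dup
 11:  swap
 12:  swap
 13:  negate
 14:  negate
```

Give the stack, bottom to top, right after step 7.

-2    -2
6     -2 6
swap  6 -2
/     -3
-4    -3 -4
swap  -4 -3
mod   -1

[-1]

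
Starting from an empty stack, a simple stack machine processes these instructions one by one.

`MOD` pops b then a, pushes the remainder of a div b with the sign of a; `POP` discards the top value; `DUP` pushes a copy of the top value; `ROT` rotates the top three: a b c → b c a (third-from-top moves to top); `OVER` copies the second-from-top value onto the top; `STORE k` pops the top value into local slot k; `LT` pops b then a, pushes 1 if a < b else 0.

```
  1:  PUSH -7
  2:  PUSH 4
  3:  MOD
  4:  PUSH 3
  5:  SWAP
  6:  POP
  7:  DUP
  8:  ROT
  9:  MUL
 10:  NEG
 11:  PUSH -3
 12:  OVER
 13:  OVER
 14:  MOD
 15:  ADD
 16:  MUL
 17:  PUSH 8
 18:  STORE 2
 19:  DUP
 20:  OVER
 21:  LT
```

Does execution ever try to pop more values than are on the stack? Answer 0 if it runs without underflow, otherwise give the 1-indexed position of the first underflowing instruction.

8

PUSH -7 -> [-7]
PUSH 4  -> [-7, 4]
MOD     -> [-3]
PUSH 3  -> [-3, 3]
SWAP    -> [3, -3]
POP     -> [3]
DUP     -> [3, 3]
ROT  — needs 3 operands, stack has 2 → underflow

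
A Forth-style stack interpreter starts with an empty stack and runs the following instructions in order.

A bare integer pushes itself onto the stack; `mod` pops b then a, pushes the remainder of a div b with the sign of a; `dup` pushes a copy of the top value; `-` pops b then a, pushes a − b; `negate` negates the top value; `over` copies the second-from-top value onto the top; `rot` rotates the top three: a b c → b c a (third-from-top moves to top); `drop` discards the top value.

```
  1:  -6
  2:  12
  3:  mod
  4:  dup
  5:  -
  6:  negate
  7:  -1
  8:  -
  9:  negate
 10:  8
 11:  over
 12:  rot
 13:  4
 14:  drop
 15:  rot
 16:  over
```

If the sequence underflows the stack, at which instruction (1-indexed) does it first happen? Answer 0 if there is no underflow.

-6     → -6
12     → -6 12
mod    → -6
dup    → -6 -6
-      → 0
negate → 0
-1     → 0 -1
-      → 1
negate → -1
8      → -1 8
over   → -1 8 -1
rot    → 8 -1 -1
4      → 8 -1 -1 4
drop   → 8 -1 -1
rot    → -1 -1 8
over   → -1 -1 8 -1

0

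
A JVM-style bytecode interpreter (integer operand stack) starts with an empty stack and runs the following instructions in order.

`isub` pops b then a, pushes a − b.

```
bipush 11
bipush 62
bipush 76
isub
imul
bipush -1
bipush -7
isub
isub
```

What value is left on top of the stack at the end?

-160

bipush 11 → [11]
bipush 62 → [11, 62]
bipush 76 → [11, 62, 76]
isub      → [11, -14]
imul      → [-154]
bipush -1 → [-154, -1]
bipush -7 → [-154, -1, -7]
isub      → [-154, 6]
isub      → [-160]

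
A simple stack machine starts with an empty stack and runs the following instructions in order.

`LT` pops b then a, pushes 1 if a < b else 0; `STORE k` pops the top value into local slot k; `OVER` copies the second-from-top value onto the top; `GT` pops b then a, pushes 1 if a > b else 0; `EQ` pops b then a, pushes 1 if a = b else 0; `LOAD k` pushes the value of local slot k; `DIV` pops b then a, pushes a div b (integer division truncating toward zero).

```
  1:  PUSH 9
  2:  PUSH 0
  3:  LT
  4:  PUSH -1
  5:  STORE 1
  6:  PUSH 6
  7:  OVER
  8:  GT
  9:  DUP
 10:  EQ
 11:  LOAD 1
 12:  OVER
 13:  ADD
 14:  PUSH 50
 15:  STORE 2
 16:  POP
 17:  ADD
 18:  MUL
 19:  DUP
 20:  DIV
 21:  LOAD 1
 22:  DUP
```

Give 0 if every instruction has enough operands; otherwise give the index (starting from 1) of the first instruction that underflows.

18

PUSH 9   [9]
PUSH 0   [9, 0]
LT       [0]
PUSH -1  [0, -1]
STORE 1  [0]
PUSH 6   [0, 6]
OVER     [0, 6, 0]
GT       [0, 1]
DUP      [0, 1, 1]
EQ       [0, 1]
LOAD 1   [0, 1, -1]
OVER     [0, 1, -1, 1]
ADD      [0, 1, 0]
PUSH 50  [0, 1, 0, 50]
STORE 2  [0, 1, 0]
POP      [0, 1]
ADD      [1]
MUL  — needs 2 operands, stack has 1 → underflow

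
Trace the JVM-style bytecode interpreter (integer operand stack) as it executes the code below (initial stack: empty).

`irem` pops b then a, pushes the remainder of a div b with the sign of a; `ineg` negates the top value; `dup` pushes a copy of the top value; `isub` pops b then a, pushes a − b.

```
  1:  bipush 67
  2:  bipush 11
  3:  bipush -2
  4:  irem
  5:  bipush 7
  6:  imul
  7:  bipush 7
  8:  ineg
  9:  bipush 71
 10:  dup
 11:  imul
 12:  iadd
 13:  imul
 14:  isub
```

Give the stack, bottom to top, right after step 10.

bipush 67 → [67]
bipush 11 → [67, 11]
bipush -2 → [67, 11, -2]
irem      → [67, 1]
bipush 7  → [67, 1, 7]
imul      → [67, 7]
bipush 7  → [67, 7, 7]
ineg      → [67, 7, -7]
bipush 71 → [67, 7, -7, 71]
dup       → [67, 7, -7, 71, 71]

[67, 7, -7, 71, 71]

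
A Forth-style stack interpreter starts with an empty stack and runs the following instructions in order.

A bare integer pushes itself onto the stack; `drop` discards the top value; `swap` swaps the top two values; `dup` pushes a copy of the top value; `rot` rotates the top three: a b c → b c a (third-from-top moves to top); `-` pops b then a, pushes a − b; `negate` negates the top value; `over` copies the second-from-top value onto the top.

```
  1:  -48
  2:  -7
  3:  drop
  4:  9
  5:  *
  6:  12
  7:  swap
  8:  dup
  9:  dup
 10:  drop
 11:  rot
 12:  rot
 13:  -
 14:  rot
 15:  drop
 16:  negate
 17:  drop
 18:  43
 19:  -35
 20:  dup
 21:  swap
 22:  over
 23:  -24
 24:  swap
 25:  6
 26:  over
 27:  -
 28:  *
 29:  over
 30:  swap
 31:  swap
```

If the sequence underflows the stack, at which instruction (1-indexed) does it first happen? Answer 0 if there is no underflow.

-48  : -48
-7   : -48 -7
drop : -48
9    : -48 9
*    : -432
12   : -432 12
swap : 12 -432
dup  : 12 -432 -432
dup  : 12 -432 -432 -432
drop : 12 -432 -432
rot  : -432 -432 12
rot  : -432 12 -432
-    : -432 444
rot  — needs 3 operands, stack has 2 → underflow

14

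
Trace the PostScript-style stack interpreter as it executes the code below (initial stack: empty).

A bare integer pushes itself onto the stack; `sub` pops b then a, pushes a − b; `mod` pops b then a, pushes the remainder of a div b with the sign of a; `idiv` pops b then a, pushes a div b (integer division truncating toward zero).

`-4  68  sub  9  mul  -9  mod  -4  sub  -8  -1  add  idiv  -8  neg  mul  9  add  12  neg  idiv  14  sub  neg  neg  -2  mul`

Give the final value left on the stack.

28

-4   -> [-4]
68   -> [-4, 68]
sub  -> [-72]
9    -> [-72, 9]
mul  -> [-648]
-9   -> [-648, -9]
mod  -> [0]
-4   -> [0, -4]
sub  -> [4]
-8   -> [4, -8]
-1   -> [4, -8, -1]
add  -> [4, -9]
idiv -> [0]
-8   -> [0, -8]
neg  -> [0, 8]
mul  -> [0]
9    -> [0, 9]
add  -> [9]
12   -> [9, 12]
neg  -> [9, -12]
idiv -> [0]
14   -> [0, 14]
sub  -> [-14]
neg  -> [14]
neg  -> [-14]
-2   -> [-14, -2]
mul  -> [28]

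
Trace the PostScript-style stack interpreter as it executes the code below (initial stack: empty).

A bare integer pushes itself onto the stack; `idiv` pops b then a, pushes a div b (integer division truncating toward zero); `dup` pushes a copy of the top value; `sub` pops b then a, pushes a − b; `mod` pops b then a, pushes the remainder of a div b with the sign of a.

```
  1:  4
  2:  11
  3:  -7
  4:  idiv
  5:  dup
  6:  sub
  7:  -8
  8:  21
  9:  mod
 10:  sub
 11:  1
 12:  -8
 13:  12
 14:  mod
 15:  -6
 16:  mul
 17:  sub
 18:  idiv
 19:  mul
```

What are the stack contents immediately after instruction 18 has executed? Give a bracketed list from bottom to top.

[4, 0]

4    → [4]
11   → [4, 11]
-7   → [4, 11, -7]
idiv → [4, -1]
dup  → [4, -1, -1]
sub  → [4, 0]
-8   → [4, 0, -8]
21   → [4, 0, -8, 21]
mod  → [4, 0, -8]
sub  → [4, 8]
1    → [4, 8, 1]
-8   → [4, 8, 1, -8]
12   → [4, 8, 1, -8, 12]
mod  → [4, 8, 1, -8]
-6   → [4, 8, 1, -8, -6]
mul  → [4, 8, 1, 48]
sub  → [4, 8, -47]
idiv → [4, 0]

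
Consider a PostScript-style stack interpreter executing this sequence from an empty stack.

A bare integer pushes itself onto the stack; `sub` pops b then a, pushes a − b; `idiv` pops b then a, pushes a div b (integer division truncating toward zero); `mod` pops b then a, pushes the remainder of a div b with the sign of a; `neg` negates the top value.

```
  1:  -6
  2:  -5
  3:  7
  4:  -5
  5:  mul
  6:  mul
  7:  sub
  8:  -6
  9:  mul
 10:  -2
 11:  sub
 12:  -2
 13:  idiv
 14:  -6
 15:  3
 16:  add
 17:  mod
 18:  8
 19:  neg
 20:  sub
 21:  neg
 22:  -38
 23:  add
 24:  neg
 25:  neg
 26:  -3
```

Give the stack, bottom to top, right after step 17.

[-1]

-6   → -6
-5   → -6 -5
7    → -6 -5 7
-5   → -6 -5 7 -5
mul  → -6 -5 -35
mul  → -6 175
sub  → -181
-6   → -181 -6
mul  → 1086
-2   → 1086 -2
sub  → 1088
-2   → 1088 -2
idiv → -544
-6   → -544 -6
3    → -544 -6 3
add  → -544 -3
mod  → -1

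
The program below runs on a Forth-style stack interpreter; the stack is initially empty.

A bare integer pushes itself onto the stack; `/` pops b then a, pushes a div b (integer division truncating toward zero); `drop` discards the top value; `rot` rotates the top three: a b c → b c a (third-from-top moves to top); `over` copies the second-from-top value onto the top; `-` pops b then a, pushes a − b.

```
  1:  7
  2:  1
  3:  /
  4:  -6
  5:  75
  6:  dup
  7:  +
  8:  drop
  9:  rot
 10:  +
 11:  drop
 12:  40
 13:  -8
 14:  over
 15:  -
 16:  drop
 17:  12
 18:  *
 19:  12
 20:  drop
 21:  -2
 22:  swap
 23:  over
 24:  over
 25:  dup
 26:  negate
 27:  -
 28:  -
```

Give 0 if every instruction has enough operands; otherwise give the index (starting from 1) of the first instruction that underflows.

9

7     [7]
1     [7, 1]
/     [7]
-6    [7, -6]
75    [7, -6, 75]
dup   [7, -6, 75, 75]
+     [7, -6, 150]
drop  [7, -6]
rot  — needs 3 operands, stack has 2 → underflow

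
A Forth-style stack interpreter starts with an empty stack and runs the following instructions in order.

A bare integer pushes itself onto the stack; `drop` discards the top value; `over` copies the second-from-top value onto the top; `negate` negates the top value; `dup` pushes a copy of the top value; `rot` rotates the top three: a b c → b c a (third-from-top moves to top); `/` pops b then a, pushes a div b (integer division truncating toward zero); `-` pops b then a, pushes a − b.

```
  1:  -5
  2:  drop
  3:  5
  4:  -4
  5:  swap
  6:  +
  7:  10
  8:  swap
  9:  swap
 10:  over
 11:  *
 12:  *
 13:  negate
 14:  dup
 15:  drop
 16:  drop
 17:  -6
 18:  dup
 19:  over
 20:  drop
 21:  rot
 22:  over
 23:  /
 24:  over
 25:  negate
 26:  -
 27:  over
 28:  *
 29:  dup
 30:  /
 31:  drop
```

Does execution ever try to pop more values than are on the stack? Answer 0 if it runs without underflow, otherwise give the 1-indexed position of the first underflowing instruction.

-5     → -5
drop   → (empty)
5      → 5
-4     → 5 -4
swap   → -4 5
+      → 1
10     → 1 10
swap   → 10 1
swap   → 1 10
over   → 1 10 1
*      → 1 10
*      → 10
negate → -10
dup    → -10 -10
drop   → -10
drop   → (empty)
-6     → -6
dup    → -6 -6
over   → -6 -6 -6
drop   → -6 -6
rot  — needs 3 operands, stack has 2 → underflow

21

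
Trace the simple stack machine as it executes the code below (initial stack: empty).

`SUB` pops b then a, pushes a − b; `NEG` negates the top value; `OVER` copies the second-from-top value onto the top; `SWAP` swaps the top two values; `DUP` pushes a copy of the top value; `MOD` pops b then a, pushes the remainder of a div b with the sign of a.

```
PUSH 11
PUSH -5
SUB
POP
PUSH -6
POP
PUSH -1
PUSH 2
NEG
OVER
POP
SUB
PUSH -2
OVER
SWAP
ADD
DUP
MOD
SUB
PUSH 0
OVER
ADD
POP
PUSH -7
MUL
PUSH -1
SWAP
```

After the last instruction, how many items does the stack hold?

2

PUSH 11 → 11
PUSH -5 → 11 -5
SUB     → 16
POP     → (empty)
PUSH -6 → -6
POP     → (empty)
PUSH -1 → -1
PUSH 2  → -1 2
NEG     → -1 -2
OVER    → -1 -2 -1
POP     → -1 -2
SUB     → 1
PUSH -2 → 1 -2
OVER    → 1 -2 1
SWAP    → 1 1 -2
ADD     → 1 -1
DUP     → 1 -1 -1
MOD     → 1 0
SUB     → 1
PUSH 0  → 1 0
OVER    → 1 0 1
ADD     → 1 1
POP     → 1
PUSH -7 → 1 -7
MUL     → -7
PUSH -1 → -7 -1
SWAP    → -1 -7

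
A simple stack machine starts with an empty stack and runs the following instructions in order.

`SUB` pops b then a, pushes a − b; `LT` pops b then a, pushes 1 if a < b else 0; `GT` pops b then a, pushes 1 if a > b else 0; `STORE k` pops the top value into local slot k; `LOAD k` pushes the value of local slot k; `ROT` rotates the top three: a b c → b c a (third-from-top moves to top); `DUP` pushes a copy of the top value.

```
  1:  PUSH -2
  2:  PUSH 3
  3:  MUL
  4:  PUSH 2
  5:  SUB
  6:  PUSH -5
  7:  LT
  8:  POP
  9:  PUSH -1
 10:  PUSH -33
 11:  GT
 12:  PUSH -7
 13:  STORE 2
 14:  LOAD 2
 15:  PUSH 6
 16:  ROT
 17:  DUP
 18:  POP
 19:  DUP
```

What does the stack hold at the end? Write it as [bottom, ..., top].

[-7, 6, 1, 1]

PUSH -2  -> [-2]
PUSH 3   -> [-2, 3]
MUL      -> [-6]
PUSH 2   -> [-6, 2]
SUB      -> [-8]
PUSH -5  -> [-8, -5]
LT       -> [1]
POP      -> []
PUSH -1  -> [-1]
PUSH -33 -> [-1, -33]
GT       -> [1]
PUSH -7  -> [1, -7]
STORE 2  -> [1]
LOAD 2   -> [1, -7]
PUSH 6   -> [1, -7, 6]
ROT      -> [-7, 6, 1]
DUP      -> [-7, 6, 1, 1]
POP      -> [-7, 6, 1]
DUP      -> [-7, 6, 1, 1]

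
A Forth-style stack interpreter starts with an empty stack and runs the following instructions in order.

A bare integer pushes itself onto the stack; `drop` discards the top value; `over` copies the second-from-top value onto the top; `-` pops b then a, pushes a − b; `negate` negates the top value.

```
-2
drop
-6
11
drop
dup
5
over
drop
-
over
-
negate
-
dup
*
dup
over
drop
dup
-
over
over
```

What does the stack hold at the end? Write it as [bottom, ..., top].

[121, 0, 121, 0]

-2      [-2]
drop    []
-6      [-6]
11      [-6, 11]
drop    [-6]
dup     [-6, -6]
5       [-6, -6, 5]
over    [-6, -6, 5, -6]
drop    [-6, -6, 5]
-       [-6, -11]
over    [-6, -11, -6]
-       [-6, -5]
negate  [-6, 5]
-       [-11]
dup     [-11, -11]
*       [121]
dup     [121, 121]
over    [121, 121, 121]
drop    [121, 121]
dup     [121, 121, 121]
-       [121, 0]
over    [121, 0, 121]
over    [121, 0, 121, 0]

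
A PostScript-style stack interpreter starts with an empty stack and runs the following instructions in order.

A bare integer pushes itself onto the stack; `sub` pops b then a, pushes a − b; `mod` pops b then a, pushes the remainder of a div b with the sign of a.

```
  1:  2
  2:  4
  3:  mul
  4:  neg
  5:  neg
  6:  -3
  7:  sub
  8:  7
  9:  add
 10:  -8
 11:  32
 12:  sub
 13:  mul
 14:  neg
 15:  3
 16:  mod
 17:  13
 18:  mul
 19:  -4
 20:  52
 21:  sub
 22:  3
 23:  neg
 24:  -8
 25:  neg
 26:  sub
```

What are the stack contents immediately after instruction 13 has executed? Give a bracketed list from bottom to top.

2   → [2]
4   → [2, 4]
mul → [8]
neg → [-8]
neg → [8]
-3  → [8, -3]
sub → [11]
7   → [11, 7]
add → [18]
-8  → [18, -8]
32  → [18, -8, 32]
sub → [18, -40]
mul → [-720]

[-720]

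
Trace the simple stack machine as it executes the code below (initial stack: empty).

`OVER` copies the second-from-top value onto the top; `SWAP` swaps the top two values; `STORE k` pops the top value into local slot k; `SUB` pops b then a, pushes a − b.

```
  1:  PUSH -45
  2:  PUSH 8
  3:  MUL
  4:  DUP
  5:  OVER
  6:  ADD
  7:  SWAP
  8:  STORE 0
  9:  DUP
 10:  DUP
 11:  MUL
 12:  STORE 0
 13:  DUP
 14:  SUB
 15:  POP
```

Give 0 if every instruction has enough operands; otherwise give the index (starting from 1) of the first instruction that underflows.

0

PUSH -45 -> -45
PUSH 8   -> -45 8
MUL      -> -360
DUP      -> -360 -360
OVER     -> -360 -360 -360
ADD      -> -360 -720
SWAP     -> -720 -360
STORE 0  -> -720
DUP      -> -720 -720
DUP      -> -720 -720 -720
MUL      -> -720 518400
STORE 0  -> -720
DUP      -> -720 -720
SUB      -> 0
POP      -> (empty)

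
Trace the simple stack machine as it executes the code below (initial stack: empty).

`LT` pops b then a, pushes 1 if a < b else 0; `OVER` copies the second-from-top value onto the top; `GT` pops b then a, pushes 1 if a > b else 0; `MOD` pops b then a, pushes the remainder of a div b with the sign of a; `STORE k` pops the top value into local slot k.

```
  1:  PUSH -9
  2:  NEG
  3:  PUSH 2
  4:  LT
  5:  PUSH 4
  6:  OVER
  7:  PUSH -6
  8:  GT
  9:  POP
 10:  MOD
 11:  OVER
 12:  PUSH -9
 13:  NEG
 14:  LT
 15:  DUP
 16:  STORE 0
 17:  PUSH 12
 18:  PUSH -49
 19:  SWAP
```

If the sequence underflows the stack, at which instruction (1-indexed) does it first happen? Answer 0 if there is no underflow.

PUSH -9 → -9
NEG     → 9
PUSH 2  → 9 2
LT      → 0
PUSH 4  → 0 4
OVER    → 0 4 0
PUSH -6 → 0 4 0 -6
GT      → 0 4 1
POP     → 0 4
MOD     → 0
OVER  — needs 2 operands, stack has 1 → underflow

11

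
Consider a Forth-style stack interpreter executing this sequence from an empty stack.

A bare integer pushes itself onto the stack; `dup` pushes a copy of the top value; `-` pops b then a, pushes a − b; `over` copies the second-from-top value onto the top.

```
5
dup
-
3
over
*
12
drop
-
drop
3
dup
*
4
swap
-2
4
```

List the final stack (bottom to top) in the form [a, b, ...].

[4, 9, -2, 4]

5    -> 5
dup  -> 5 5
-    -> 0
3    -> 0 3
over -> 0 3 0
*    -> 0 0
12   -> 0 0 12
drop -> 0 0
-    -> 0
drop -> (empty)
3    -> 3
dup  -> 3 3
*    -> 9
4    -> 9 4
swap -> 4 9
-2   -> 4 9 -2
4    -> 4 9 -2 4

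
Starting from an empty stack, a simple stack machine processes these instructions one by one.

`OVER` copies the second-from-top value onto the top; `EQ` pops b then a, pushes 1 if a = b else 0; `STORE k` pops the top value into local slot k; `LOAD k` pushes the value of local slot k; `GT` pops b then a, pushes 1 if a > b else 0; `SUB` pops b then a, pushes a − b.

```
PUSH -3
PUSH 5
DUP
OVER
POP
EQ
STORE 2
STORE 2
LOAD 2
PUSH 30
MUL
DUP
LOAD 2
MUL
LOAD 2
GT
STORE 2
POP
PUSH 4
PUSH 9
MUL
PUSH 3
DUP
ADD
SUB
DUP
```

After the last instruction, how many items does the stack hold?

PUSH -3 : [-3]
PUSH 5  : [-3, 5]
DUP     : [-3, 5, 5]
OVER    : [-3, 5, 5, 5]
POP     : [-3, 5, 5]
EQ      : [-3, 1]
STORE 2 : [-3]
STORE 2 : []
LOAD 2  : [-3]
PUSH 30 : [-3, 30]
MUL     : [-90]
DUP     : [-90, -90]
LOAD 2  : [-90, -90, -3]
MUL     : [-90, 270]
LOAD 2  : [-90, 270, -3]
GT      : [-90, 1]
STORE 2 : [-90]
POP     : []
PUSH 4  : [4]
PUSH 9  : [4, 9]
MUL     : [36]
PUSH 3  : [36, 3]
DUP     : [36, 3, 3]
ADD     : [36, 6]
SUB     : [30]
DUP     : [30, 30]

2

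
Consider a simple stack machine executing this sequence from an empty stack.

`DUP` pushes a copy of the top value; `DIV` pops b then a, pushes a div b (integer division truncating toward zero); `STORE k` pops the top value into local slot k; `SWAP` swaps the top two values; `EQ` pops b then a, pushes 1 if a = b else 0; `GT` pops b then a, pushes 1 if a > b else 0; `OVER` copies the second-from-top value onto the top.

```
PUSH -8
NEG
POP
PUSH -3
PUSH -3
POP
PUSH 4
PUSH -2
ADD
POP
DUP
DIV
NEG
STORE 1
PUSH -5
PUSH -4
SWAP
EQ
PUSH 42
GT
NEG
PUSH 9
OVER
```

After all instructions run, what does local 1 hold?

-1

PUSH -8 : -8
NEG     : 8
POP     : (empty)
PUSH -3 : -3
PUSH -3 : -3 -3
POP     : -3
PUSH 4  : -3 4
PUSH -2 : -3 4 -2
ADD     : -3 2
POP     : -3
DUP     : -3 -3
DIV     : 1
NEG     : -1
STORE 1 : (empty)
PUSH -5 : -5
PUSH -4 : -5 -4
SWAP    : -4 -5
EQ      : 0
PUSH 42 : 0 42
GT      : 0
NEG     : 0
PUSH 9  : 0 9
OVER    : 0 9 0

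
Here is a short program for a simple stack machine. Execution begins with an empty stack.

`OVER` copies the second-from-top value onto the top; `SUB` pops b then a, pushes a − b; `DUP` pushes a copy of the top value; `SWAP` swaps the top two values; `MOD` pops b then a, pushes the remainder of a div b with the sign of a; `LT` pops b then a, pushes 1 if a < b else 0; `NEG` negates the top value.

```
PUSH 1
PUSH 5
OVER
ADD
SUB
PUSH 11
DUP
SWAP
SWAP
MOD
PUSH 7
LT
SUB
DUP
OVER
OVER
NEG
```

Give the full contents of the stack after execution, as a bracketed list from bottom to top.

PUSH 1   [1]
PUSH 5   [1, 5]
OVER     [1, 5, 1]
ADD      [1, 6]
SUB      [-5]
PUSH 11  [-5, 11]
DUP      [-5, 11, 11]
SWAP     [-5, 11, 11]
SWAP     [-5, 11, 11]
MOD      [-5, 0]
PUSH 7   [-5, 0, 7]
LT       [-5, 1]
SUB      [-6]
DUP      [-6, -6]
OVER     [-6, -6, -6]
OVER     [-6, -6, -6, -6]
NEG      [-6, -6, -6, 6]

[-6, -6, -6, 6]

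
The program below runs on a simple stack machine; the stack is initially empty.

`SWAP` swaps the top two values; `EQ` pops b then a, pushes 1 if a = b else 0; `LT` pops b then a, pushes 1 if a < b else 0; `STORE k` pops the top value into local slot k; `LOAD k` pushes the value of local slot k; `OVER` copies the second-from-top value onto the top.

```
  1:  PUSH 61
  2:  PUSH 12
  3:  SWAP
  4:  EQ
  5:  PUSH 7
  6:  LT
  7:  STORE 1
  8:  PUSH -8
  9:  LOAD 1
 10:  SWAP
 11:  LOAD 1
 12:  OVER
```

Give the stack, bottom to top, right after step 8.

[-8]

PUSH 61 -> [61]
PUSH 12 -> [61, 12]
SWAP    -> [12, 61]
EQ      -> [0]
PUSH 7  -> [0, 7]
LT      -> [1]
STORE 1 -> []
PUSH -8 -> [-8]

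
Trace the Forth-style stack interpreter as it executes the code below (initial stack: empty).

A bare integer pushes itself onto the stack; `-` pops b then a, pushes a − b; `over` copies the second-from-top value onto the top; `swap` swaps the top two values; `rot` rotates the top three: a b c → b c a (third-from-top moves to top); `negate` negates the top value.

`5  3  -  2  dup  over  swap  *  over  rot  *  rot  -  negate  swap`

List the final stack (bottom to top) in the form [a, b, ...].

[-2, 4]

5      → 5
3      → 5 3
-      → 2
2      → 2 2
dup    → 2 2 2
over   → 2 2 2 2
swap   → 2 2 2 2
*      → 2 2 4
over   → 2 2 4 2
rot    → 2 4 2 2
*      → 2 4 4
rot    → 4 4 2
-      → 4 2
negate → 4 -2
swap   → -2 4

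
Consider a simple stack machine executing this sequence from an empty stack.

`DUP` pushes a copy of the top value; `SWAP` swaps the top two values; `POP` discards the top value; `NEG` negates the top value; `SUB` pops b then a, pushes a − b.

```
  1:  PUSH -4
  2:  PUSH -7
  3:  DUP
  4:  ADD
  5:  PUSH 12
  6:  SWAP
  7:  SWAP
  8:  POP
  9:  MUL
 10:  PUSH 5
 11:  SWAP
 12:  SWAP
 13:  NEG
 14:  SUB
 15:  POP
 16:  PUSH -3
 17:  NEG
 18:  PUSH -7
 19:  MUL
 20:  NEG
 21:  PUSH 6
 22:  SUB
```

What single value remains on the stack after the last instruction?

15

PUSH -4 -> -4
PUSH -7 -> -4 -7
DUP     -> -4 -7 -7
ADD     -> -4 -14
PUSH 12 -> -4 -14 12
SWAP    -> -4 12 -14
SWAP    -> -4 -14 12
POP     -> -4 -14
MUL     -> 56
PUSH 5  -> 56 5
SWAP    -> 5 56
SWAP    -> 56 5
NEG     -> 56 -5
SUB     -> 61
POP     -> (empty)
PUSH -3 -> -3
NEG     -> 3
PUSH -7 -> 3 -7
MUL     -> -21
NEG     -> 21
PUSH 6  -> 21 6
SUB     -> 15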